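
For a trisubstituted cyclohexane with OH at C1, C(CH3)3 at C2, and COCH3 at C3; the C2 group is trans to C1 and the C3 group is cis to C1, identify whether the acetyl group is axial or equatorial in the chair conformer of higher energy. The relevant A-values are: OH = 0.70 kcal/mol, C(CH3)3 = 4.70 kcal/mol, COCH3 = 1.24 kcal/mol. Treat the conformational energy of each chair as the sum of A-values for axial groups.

axial

Chair I (hydroxyl axial, tert-butyl axial, acetyl axial): E = 6.64 kcal/mol.
Chair II (hydroxyl equatorial, tert-butyl equatorial, acetyl equatorial): E = 0.00 kcal/mol.
Chair I is the less stable (higher-energy) conformer, and in that chair the acetyl group is axial.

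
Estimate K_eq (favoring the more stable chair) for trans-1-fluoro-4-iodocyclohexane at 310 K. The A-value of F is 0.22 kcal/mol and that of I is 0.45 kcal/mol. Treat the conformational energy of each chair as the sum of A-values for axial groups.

K ≈ 2.97

C1 and C4 have opposite parity, so for the trans isomer the two substituents are e,e in one chair and a,a in the other.
Chair I (fluoro axial, iodo axial): E = 0.67 kcal/mol; chair II (fluoro equatorial, iodo equatorial): E = 0.00 kcal/mol.
ΔG = 0.67 kcal/mol between the two chairs.
K = exp(ΔG/RT) with R = 1.987×10⁻³ kcal mol⁻¹ K⁻¹ and T = 310 K gives K ≈ 2.97.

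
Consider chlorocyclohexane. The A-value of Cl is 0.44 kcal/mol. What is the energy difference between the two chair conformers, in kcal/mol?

0.44 kcal/mol

A monosubstituted cyclohexane has one chair with the chloro group axial (E = A = 0.44 kcal/mol) and one with it equatorial (E = 0).
ΔE = 0.44 − 0 = 0.44 kcal/mol.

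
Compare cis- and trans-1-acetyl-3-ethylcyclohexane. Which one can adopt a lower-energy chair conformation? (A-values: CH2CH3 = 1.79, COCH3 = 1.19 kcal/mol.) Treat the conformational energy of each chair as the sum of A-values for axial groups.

cis

At 1,3 positions (parity same): cis → (e,e or a,a); trans → (a,e or e,a).
Best chair for cis: E = 0.00 kcal/mol; best chair for trans: E = 1.19 kcal/mol.
The cis isomer is lower by 1.19 kcal/mol.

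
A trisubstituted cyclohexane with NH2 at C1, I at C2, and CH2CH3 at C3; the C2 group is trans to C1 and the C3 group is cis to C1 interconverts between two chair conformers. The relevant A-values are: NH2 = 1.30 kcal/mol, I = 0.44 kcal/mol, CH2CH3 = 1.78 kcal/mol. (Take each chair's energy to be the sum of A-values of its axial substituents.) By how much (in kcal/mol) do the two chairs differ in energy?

Chair I (amino axial, iodo axial, ethyl axial): E = 3.52 kcal/mol.
Chair II (amino equatorial, iodo equatorial, ethyl equatorial): E = 0.00 kcal/mol.
ΔE = 3.52 − 0.00 = 3.52 kcal/mol; chair II is more stable.

3.52 kcal/mol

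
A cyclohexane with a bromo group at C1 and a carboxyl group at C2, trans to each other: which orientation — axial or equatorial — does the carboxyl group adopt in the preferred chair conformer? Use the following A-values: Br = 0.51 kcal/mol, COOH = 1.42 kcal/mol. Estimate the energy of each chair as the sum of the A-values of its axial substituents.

C1 and C2 have opposite parity, so for the trans isomer the two substituents are e,e in one chair and a,a in the other.
Chair I (bromo axial, carboxyl axial): E = 1.93 kcal/mol.
Chair II (bromo equatorial, carboxyl equatorial): E = 0.00 kcal/mol.
Chair II is the more stable (lower-energy) conformer, and in that chair the carboxyl group is equatorial.

equatorial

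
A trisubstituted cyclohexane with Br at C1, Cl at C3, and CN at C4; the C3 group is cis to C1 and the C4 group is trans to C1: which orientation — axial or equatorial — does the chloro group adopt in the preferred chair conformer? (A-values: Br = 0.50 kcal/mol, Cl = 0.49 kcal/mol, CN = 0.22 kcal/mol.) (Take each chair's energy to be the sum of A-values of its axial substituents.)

Chair I (bromo axial, chloro axial, cyano axial): E = 1.21 kcal/mol.
Chair II (bromo equatorial, chloro equatorial, cyano equatorial): E = 0.00 kcal/mol.
Chair II is the more stable (lower-energy) conformer, and in that chair the chloro group is equatorial.

equatorial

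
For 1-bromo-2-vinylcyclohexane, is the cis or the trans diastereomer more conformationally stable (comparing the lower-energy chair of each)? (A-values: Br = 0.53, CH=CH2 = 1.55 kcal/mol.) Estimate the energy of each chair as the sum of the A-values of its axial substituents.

trans

At 1,2 positions (parity opposite): cis → (a,e or e,a); trans → (e,e or a,a).
Best chair for cis: E = 0.53 kcal/mol; best chair for trans: E = 0.00 kcal/mol.
The trans isomer is lower by 0.53 kcal/mol.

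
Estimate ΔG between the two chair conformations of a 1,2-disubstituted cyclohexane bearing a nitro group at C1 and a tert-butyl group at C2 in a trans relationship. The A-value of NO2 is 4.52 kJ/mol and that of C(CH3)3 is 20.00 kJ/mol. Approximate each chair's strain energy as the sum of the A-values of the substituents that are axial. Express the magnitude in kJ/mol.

24.52 kJ/mol

C1 and C2 have opposite parity, so for the trans isomer the two substituents are e,e in one chair and a,a in the other.
Chair I (nitro axial, tert-butyl axial): E = 24.52 kJ/mol.
Chair II (nitro equatorial, tert-butyl equatorial): E = 0.00 kJ/mol.
ΔE = 24.52 − 0.00 = 24.52 kJ/mol; chair II is more stable.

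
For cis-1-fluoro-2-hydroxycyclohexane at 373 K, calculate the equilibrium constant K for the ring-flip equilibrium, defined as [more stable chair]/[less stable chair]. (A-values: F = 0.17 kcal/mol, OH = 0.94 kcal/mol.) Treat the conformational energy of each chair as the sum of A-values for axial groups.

C1 and C2 have opposite parity, so for the cis isomer the two substituents are one axial and one equatorial in each chair.
Chair I (fluoro axial, hydroxyl equatorial): E = 0.17 kcal/mol; chair II (fluoro equatorial, hydroxyl axial): E = 0.94 kcal/mol.
ΔG = 0.77 kcal/mol between the two chairs.
K = exp(ΔG/RT) with R = 1.987×10⁻³ kcal mol⁻¹ K⁻¹ and T = 373 K gives K ≈ 2.83.

K ≈ 2.83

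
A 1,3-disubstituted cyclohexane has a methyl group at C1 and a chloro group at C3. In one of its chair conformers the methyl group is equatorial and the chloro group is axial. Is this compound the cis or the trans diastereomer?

trans

C1 and C3 have the same parity, so their axial bonds point in the same direction.
With same-parity carbons, two substituents on the same face are both axial or both equatorial; opposite faces give one of each.
Here the groups are equatorial/axial → opposite face → trans.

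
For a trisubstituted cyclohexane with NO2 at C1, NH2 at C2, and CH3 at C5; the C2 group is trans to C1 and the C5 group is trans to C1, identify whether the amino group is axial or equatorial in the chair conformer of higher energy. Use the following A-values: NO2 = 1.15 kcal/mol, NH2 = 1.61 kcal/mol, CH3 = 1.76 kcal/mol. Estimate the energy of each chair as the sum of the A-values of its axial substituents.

Chair I (nitro axial, amino axial, methyl equatorial): E = 2.76 kcal/mol.
Chair II (nitro equatorial, amino equatorial, methyl axial): E = 1.76 kcal/mol.
Chair I is the less stable (higher-energy) conformer, and in that chair the amino group is axial.

axial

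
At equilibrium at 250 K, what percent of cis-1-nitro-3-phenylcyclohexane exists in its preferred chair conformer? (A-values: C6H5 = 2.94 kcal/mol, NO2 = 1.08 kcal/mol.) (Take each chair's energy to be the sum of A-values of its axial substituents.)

100.0%

C1 and C3 have the same parity, so for the cis isomer the two substituents are e,e in one chair and a,a in the other.
Chair I (phenyl axial, nitro axial): E = 4.02 kcal/mol; chair II (phenyl equatorial, nitro equatorial): E = 0.00 kcal/mol.
ΔG = 4.02 kcal/mol between the two chairs.
K = exp(ΔG/RT) with R = 1.987×10⁻³ kcal mol⁻¹ K⁻¹ and T = 250 K gives K ≈ 3.27e+03.
Fraction in the lower-energy chair = K/(K+1) = 100.0%.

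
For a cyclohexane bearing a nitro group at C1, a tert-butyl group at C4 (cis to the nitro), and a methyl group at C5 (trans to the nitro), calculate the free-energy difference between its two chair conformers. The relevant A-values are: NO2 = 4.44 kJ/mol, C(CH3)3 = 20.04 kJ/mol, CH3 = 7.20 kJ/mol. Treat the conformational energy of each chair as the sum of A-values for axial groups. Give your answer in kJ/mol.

Chair I (nitro axial, tert-butyl equatorial, methyl equatorial): E = 4.44 kJ/mol.
Chair II (nitro equatorial, tert-butyl axial, methyl axial): E = 27.24 kJ/mol.
ΔE = 27.24 − 4.44 = 22.80 kJ/mol; chair I is more stable.

22.80 kJ/mol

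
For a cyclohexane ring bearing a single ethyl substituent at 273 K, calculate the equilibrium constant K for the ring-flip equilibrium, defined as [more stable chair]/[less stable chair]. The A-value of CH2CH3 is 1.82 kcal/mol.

K ≈ 28.6

One chair has the ethyl group axial (E = 1.82 kcal/mol) and the other has it equatorial (E = 0).
ΔG = 1.82 kcal/mol between the two chairs.
K = exp(ΔG/RT) with R = 1.987×10⁻³ kcal mol⁻¹ K⁻¹ and T = 273 K gives K ≈ 28.6.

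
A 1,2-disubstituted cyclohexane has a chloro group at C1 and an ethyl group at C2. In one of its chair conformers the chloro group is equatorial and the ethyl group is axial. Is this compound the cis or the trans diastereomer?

C1 and C2 have opposite parity, so their axial bonds point in opposite directions.
With opposite-parity carbons, two substituents on the same face are one axial and one equatorial; opposite faces give both axial or both equatorial.
Here the groups are equatorial/axial → same face → cis.

cis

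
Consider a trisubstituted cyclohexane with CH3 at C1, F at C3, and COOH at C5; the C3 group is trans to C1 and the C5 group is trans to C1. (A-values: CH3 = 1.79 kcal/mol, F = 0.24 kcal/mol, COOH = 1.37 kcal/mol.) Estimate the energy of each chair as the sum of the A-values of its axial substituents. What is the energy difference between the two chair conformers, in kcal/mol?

Chair I (methyl axial, fluoro equatorial, carboxyl equatorial): E = 1.79 kcal/mol.
Chair II (methyl equatorial, fluoro axial, carboxyl axial): E = 1.61 kcal/mol.
ΔE = 1.79 − 1.61 = 0.18 kcal/mol; chair II is more stable.

0.18 kcal/mol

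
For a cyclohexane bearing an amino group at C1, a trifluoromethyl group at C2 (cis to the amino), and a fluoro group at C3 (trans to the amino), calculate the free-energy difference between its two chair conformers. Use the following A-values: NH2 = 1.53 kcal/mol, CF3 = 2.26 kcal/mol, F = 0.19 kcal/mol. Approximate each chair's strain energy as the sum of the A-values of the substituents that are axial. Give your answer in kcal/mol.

0.92 kcal/mol

Chair I (amino axial, trifluoromethyl equatorial, fluoro equatorial): E = 1.53 kcal/mol.
Chair II (amino equatorial, trifluoromethyl axial, fluoro axial): E = 2.45 kcal/mol.
ΔE = 2.45 − 1.53 = 0.92 kcal/mol; chair I is more stable.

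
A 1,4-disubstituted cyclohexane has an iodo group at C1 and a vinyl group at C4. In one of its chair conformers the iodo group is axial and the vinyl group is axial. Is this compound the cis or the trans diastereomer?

C1 and C4 have opposite parity, so their axial bonds point in opposite directions.
With opposite-parity carbons, two substituents on the same face are one axial and one equatorial; opposite faces give both axial or both equatorial.
Here the groups are axial/axial → opposite face → trans.

trans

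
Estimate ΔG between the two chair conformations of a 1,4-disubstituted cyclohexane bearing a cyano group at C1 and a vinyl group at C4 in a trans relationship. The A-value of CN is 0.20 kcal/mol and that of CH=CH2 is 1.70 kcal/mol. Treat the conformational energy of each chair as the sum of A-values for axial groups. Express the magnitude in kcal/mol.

C1 and C4 have opposite parity, so for the trans isomer the two substituents are e,e in one chair and a,a in the other.
Chair I (cyano axial, vinyl axial): E = 1.90 kcal/mol.
Chair II (cyano equatorial, vinyl equatorial): E = 0.00 kcal/mol.
ΔE = 1.90 − 0.00 = 1.90 kcal/mol; chair II is more stable.

1.90 kcal/mol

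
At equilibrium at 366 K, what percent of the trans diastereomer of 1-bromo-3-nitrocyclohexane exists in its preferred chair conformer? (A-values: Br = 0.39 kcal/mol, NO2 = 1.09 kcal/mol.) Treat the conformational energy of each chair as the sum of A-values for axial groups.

C1 and C3 have the same parity, so for the trans isomer the two substituents are one axial and one equatorial in each chair.
Chair I (bromo axial, nitro equatorial): E = 0.39 kcal/mol; chair II (bromo equatorial, nitro axial): E = 1.09 kcal/mol.
ΔG = 0.70 kcal/mol between the two chairs.
K = exp(ΔG/RT) with R = 1.987×10⁻³ kcal mol⁻¹ K⁻¹ and T = 366 K gives K ≈ 2.62.
Fraction in the lower-energy chair = K/(K+1) = 72.4%.

72.4%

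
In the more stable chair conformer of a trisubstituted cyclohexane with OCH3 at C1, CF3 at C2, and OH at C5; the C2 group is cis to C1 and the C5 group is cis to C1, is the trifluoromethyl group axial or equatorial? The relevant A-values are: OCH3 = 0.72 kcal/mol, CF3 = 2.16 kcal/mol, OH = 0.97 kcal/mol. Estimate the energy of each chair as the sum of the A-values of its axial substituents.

equatorial

Chair I (methoxy axial, trifluoromethyl equatorial, hydroxyl axial): E = 1.69 kcal/mol.
Chair II (methoxy equatorial, trifluoromethyl axial, hydroxyl equatorial): E = 2.16 kcal/mol.
Chair I is the more stable (lower-energy) conformer, and in that chair the trifluoromethyl group is equatorial.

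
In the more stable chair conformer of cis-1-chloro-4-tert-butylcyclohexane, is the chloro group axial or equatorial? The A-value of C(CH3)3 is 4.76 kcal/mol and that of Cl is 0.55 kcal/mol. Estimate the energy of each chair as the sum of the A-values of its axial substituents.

C1 and C4 have opposite parity, so for the cis isomer the two substituents are one axial and one equatorial in each chair.
Chair I (tert-butyl axial, chloro equatorial): E = 4.76 kcal/mol.
Chair II (tert-butyl equatorial, chloro axial): E = 0.55 kcal/mol.
Chair II is the more stable (lower-energy) conformer, and in that chair the chloro group is axial.

axial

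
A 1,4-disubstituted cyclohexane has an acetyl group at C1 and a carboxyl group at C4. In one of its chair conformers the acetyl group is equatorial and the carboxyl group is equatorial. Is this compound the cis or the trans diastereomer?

trans

C1 and C4 have opposite parity, so their axial bonds point in opposite directions.
With opposite-parity carbons, two substituents on the same face are one axial and one equatorial; opposite faces give both axial or both equatorial.
Here the groups are equatorial/equatorial → opposite face → trans.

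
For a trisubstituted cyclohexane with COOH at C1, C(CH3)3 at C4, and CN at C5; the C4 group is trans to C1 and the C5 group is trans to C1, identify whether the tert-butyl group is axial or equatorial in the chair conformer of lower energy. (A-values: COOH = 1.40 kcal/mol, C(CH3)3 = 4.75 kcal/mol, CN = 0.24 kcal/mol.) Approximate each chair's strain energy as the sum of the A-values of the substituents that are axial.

equatorial

Chair I (carboxyl axial, tert-butyl axial, cyano equatorial): E = 6.15 kcal/mol.
Chair II (carboxyl equatorial, tert-butyl equatorial, cyano axial): E = 0.24 kcal/mol.
Chair II is the more stable (lower-energy) conformer, and in that chair the tert-butyl group is equatorial.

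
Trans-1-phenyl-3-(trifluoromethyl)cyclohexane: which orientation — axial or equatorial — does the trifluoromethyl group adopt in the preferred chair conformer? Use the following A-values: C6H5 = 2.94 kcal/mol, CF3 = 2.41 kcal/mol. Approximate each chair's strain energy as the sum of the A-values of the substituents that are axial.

C1 and C3 have the same parity, so for the trans isomer the two substituents are one axial and one equatorial in each chair.
Chair I (phenyl axial, trifluoromethyl equatorial): E = 2.94 kcal/mol.
Chair II (phenyl equatorial, trifluoromethyl axial): E = 2.41 kcal/mol.
Chair II is the more stable (lower-energy) conformer, and in that chair the trifluoromethyl group is axial.

axial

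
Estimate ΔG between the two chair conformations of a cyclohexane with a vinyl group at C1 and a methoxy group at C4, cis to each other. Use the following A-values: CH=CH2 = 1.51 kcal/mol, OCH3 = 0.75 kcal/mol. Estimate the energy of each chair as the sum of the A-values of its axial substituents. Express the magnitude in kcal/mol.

C1 and C4 have opposite parity, so for the cis isomer the two substituents are one axial and one equatorial in each chair.
Chair I (vinyl axial, methoxy equatorial): E = 1.51 kcal/mol.
Chair II (vinyl equatorial, methoxy axial): E = 0.75 kcal/mol.
ΔE = 1.51 − 0.75 = 0.76 kcal/mol; chair II is more stable.

0.76 kcal/mol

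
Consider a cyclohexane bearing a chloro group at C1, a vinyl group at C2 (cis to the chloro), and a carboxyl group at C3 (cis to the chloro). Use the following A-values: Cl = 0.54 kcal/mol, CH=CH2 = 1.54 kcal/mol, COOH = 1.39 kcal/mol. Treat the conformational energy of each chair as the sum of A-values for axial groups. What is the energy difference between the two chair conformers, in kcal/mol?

0.39 kcal/mol

Chair I (chloro axial, vinyl equatorial, carboxyl axial): E = 1.93 kcal/mol.
Chair II (chloro equatorial, vinyl axial, carboxyl equatorial): E = 1.54 kcal/mol.
ΔE = 1.93 − 1.54 = 0.39 kcal/mol; chair II is more stable.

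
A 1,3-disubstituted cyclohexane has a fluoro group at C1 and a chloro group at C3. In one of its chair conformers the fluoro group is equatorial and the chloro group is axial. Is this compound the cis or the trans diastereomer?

C1 and C3 have the same parity, so their axial bonds point in the same direction.
With same-parity carbons, two substituents on the same face are both axial or both equatorial; opposite faces give one of each.
Here the groups are equatorial/axial → opposite face → trans.

trans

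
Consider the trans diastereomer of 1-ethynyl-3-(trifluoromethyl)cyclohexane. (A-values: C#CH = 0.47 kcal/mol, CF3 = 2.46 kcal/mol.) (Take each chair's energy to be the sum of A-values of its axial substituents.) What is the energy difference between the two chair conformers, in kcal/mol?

1.99 kcal/mol

C1 and C3 have the same parity, so for the trans isomer the two substituents are one axial and one equatorial in each chair.
Chair I (ethynyl axial, trifluoromethyl equatorial): E = 0.47 kcal/mol.
Chair II (ethynyl equatorial, trifluoromethyl axial): E = 2.46 kcal/mol.
ΔE = 2.46 − 0.47 = 1.99 kcal/mol; chair I is more stable.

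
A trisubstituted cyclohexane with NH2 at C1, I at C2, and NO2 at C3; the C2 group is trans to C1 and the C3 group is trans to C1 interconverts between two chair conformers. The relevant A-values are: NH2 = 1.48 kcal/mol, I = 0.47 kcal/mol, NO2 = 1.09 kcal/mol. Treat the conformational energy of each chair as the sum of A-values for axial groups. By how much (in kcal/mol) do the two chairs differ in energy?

0.86 kcal/mol

Chair I (amino axial, iodo axial, nitro equatorial): E = 1.95 kcal/mol.
Chair II (amino equatorial, iodo equatorial, nitro axial): E = 1.09 kcal/mol.
ΔE = 1.95 − 1.09 = 0.86 kcal/mol; chair II is more stable.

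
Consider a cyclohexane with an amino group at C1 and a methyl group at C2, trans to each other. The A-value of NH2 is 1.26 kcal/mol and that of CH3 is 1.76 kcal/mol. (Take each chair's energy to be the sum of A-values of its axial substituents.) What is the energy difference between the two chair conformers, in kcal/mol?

C1 and C2 have opposite parity, so for the trans isomer the two substituents are e,e in one chair and a,a in the other.
Chair I (amino axial, methyl axial): E = 3.02 kcal/mol.
Chair II (amino equatorial, methyl equatorial): E = 0.00 kcal/mol.
ΔE = 3.02 − 0.00 = 3.02 kcal/mol; chair II is more stable.

3.02 kcal/mol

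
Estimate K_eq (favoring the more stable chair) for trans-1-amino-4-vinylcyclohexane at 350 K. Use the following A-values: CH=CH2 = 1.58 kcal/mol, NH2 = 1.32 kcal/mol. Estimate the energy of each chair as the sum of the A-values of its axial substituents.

K ≈ 64.7

C1 and C4 have opposite parity, so for the trans isomer the two substituents are e,e in one chair and a,a in the other.
Chair I (vinyl axial, amino axial): E = 2.90 kcal/mol; chair II (vinyl equatorial, amino equatorial): E = 0.00 kcal/mol.
ΔG = 2.90 kcal/mol between the two chairs.
K = exp(ΔG/RT) with R = 1.987×10⁻³ kcal mol⁻¹ K⁻¹ and T = 350 K gives K ≈ 64.7.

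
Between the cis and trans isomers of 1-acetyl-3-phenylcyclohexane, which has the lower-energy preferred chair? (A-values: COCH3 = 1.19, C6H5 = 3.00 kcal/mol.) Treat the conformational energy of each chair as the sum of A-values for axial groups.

At 1,3 positions (parity same): cis → (e,e or a,a); trans → (a,e or e,a).
Best chair for cis: E = 0.00 kcal/mol; best chair for trans: E = 1.19 kcal/mol.
The cis isomer is lower by 1.19 kcal/mol.

cis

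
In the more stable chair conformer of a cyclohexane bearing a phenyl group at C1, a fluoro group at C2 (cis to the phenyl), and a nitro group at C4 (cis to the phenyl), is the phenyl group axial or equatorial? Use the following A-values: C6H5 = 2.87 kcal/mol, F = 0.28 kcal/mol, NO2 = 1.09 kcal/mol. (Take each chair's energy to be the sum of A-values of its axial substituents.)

Chair I (phenyl axial, fluoro equatorial, nitro equatorial): E = 2.87 kcal/mol.
Chair II (phenyl equatorial, fluoro axial, nitro axial): E = 1.37 kcal/mol.
Chair II is the more stable (lower-energy) conformer, and in that chair the phenyl group is equatorial.

equatorial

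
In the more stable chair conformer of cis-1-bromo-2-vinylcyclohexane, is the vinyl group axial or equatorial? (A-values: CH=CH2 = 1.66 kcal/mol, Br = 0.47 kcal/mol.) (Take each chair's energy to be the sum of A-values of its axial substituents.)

equatorial

C1 and C2 have opposite parity, so for the cis isomer the two substituents are one axial and one equatorial in each chair.
Chair I (vinyl axial, bromo equatorial): E = 1.66 kcal/mol.
Chair II (vinyl equatorial, bromo axial): E = 0.47 kcal/mol.
Chair II is the more stable (lower-energy) conformer, and in that chair the vinyl group is equatorial.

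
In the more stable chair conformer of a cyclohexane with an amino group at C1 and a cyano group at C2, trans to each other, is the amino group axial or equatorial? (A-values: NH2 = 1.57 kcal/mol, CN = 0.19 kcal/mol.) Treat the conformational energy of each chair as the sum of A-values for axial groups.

C1 and C2 have opposite parity, so for the trans isomer the two substituents are e,e in one chair and a,a in the other.
Chair I (amino axial, cyano axial): E = 1.76 kcal/mol.
Chair II (amino equatorial, cyano equatorial): E = 0.00 kcal/mol.
Chair II is the more stable (lower-energy) conformer, and in that chair the amino group is equatorial.

equatorial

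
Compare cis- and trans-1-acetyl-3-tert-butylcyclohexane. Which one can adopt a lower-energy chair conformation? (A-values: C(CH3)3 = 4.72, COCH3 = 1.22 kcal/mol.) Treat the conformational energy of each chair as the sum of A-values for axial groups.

At 1,3 positions (parity same): cis → (e,e or a,a); trans → (a,e or e,a).
Best chair for cis: E = 0.00 kcal/mol; best chair for trans: E = 1.22 kcal/mol.
The cis isomer is lower by 1.22 kcal/mol.

cis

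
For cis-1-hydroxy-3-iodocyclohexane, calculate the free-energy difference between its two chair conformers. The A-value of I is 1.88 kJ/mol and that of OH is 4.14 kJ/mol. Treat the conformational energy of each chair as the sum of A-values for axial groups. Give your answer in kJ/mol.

C1 and C3 have the same parity, so for the cis isomer the two substituents are e,e in one chair and a,a in the other.
Chair I (iodo axial, hydroxyl axial): E = 6.02 kJ/mol.
Chair II (iodo equatorial, hydroxyl equatorial): E = 0.00 kJ/mol.
ΔE = 6.02 − 0.00 = 6.02 kJ/mol; chair II is more stable.

6.02 kJ/mol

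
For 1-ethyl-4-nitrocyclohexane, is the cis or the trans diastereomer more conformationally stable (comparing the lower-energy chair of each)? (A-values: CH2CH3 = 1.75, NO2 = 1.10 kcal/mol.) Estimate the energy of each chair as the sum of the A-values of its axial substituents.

At 1,4 positions (parity opposite): cis → (a,e or e,a); trans → (e,e or a,a).
Best chair for cis: E = 1.10 kcal/mol; best chair for trans: E = 0.00 kcal/mol.
The trans isomer is lower by 1.10 kcal/mol.

trans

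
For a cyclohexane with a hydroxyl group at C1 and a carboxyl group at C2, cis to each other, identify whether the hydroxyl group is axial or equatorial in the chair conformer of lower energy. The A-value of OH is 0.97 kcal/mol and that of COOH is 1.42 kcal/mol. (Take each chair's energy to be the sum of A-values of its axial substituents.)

C1 and C2 have opposite parity, so for the cis isomer the two substituents are one axial and one equatorial in each chair.
Chair I (hydroxyl axial, carboxyl equatorial): E = 0.97 kcal/mol.
Chair II (hydroxyl equatorial, carboxyl axial): E = 1.42 kcal/mol.
Chair I is the more stable (lower-energy) conformer, and in that chair the hydroxyl group is axial.

axial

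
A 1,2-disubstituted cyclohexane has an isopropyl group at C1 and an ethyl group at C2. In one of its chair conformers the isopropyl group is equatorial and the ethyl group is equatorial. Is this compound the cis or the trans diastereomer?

C1 and C2 have opposite parity, so their axial bonds point in opposite directions.
With opposite-parity carbons, two substituents on the same face are one axial and one equatorial; opposite faces give both axial or both equatorial.
Here the groups are equatorial/equatorial → opposite face → trans.

trans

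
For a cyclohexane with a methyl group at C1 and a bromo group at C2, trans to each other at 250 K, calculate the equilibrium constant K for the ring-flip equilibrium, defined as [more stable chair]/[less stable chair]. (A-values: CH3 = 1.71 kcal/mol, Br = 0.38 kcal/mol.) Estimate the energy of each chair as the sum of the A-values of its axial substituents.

K ≈ 67.2

C1 and C2 have opposite parity, so for the trans isomer the two substituents are e,e in one chair and a,a in the other.
Chair I (methyl axial, bromo axial): E = 2.09 kcal/mol; chair II (methyl equatorial, bromo equatorial): E = 0.00 kcal/mol.
ΔG = 2.09 kcal/mol between the two chairs.
K = exp(ΔG/RT) with R = 1.987×10⁻³ kcal mol⁻¹ K⁻¹ and T = 250 K gives K ≈ 67.2.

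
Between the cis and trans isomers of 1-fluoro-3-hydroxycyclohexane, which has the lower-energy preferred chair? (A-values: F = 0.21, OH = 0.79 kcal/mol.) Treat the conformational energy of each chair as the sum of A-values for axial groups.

At 1,3 positions (parity same): cis → (e,e or a,a); trans → (a,e or e,a).
Best chair for cis: E = 0.00 kcal/mol; best chair for trans: E = 0.21 kcal/mol.
The cis isomer is lower by 0.21 kcal/mol.

cis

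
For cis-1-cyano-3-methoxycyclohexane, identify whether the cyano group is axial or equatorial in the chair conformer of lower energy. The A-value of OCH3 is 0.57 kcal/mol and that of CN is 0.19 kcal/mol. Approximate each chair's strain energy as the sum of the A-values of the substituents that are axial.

C1 and C3 have the same parity, so for the cis isomer the two substituents are e,e in one chair and a,a in the other.
Chair I (methoxy axial, cyano axial): E = 0.76 kcal/mol.
Chair II (methoxy equatorial, cyano equatorial): E = 0.00 kcal/mol.
Chair II is the more stable (lower-energy) conformer, and in that chair the cyano group is equatorial.

equatorial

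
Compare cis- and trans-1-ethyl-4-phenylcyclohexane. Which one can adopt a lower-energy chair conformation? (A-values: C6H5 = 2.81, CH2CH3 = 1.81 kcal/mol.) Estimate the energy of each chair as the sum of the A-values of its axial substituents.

trans

At 1,4 positions (parity opposite): cis → (a,e or e,a); trans → (e,e or a,a).
Best chair for cis: E = 1.81 kcal/mol; best chair for trans: E = 0.00 kcal/mol.
The trans isomer is lower by 1.81 kcal/mol.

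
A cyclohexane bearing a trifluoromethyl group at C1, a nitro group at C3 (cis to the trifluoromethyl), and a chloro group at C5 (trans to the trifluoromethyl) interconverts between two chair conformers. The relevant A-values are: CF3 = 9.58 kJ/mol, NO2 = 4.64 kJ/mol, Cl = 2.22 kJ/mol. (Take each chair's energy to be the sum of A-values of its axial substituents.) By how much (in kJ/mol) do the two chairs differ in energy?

Chair I (trifluoromethyl axial, nitro axial, chloro equatorial): E = 14.22 kJ/mol.
Chair II (trifluoromethyl equatorial, nitro equatorial, chloro axial): E = 2.22 kJ/mol.
ΔE = 14.22 − 2.22 = 12.00 kJ/mol; chair II is more stable.

12.00 kJ/mol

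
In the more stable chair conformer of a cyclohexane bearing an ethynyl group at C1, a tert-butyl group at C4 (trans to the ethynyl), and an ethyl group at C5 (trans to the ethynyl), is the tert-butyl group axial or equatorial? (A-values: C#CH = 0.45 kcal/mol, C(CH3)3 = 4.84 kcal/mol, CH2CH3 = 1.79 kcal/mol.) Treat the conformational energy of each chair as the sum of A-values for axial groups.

Chair I (ethynyl axial, tert-butyl axial, ethyl equatorial): E = 5.29 kcal/mol.
Chair II (ethynyl equatorial, tert-butyl equatorial, ethyl axial): E = 1.79 kcal/mol.
Chair II is the more stable (lower-energy) conformer, and in that chair the tert-butyl group is equatorial.

equatorial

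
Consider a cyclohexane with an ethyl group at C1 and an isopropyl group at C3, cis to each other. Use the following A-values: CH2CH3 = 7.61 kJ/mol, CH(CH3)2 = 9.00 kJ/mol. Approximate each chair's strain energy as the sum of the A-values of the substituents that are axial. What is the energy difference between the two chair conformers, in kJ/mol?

C1 and C3 have the same parity, so for the cis isomer the two substituents are e,e in one chair and a,a in the other.
Chair I (ethyl axial, isopropyl axial): E = 16.61 kJ/mol.
Chair II (ethyl equatorial, isopropyl equatorial): E = 0.00 kJ/mol.
ΔE = 16.61 − 0.00 = 16.61 kJ/mol; chair II is more stable.

16.61 kJ/mol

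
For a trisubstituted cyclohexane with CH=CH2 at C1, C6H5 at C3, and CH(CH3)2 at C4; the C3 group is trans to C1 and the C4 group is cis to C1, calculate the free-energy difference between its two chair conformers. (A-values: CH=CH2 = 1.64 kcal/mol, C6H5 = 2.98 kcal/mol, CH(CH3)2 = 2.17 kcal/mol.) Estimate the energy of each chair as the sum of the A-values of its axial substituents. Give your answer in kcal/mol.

3.51 kcal/mol

Chair I (vinyl axial, phenyl equatorial, isopropyl equatorial): E = 1.64 kcal/mol.
Chair II (vinyl equatorial, phenyl axial, isopropyl axial): E = 5.15 kcal/mol.
ΔE = 5.15 − 1.64 = 3.51 kcal/mol; chair I is more stable.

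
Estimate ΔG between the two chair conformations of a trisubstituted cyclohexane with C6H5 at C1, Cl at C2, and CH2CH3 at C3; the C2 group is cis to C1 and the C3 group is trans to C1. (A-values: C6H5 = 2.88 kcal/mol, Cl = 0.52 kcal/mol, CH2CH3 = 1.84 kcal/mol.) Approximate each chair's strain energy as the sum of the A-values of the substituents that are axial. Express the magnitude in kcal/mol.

Chair I (phenyl axial, chloro equatorial, ethyl equatorial): E = 2.88 kcal/mol.
Chair II (phenyl equatorial, chloro axial, ethyl axial): E = 2.36 kcal/mol.
ΔE = 2.88 − 2.36 = 0.52 kcal/mol; chair II is more stable.

0.52 kcal/mol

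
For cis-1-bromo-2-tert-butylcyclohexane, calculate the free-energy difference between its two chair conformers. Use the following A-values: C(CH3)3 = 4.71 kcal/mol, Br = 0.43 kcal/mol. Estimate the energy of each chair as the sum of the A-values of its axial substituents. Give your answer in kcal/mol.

C1 and C2 have opposite parity, so for the cis isomer the two substituents are one axial and one equatorial in each chair.
Chair I (tert-butyl axial, bromo equatorial): E = 4.71 kcal/mol.
Chair II (tert-butyl equatorial, bromo axial): E = 0.43 kcal/mol.
ΔE = 4.71 − 0.43 = 4.28 kcal/mol; chair II is more stable.

4.28 kcal/mol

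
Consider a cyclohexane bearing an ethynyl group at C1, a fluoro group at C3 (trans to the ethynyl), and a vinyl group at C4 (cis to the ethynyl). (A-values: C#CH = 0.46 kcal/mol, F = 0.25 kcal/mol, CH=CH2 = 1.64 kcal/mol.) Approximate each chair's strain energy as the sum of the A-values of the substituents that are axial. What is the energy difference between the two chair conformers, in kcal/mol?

Chair I (ethynyl axial, fluoro equatorial, vinyl equatorial): E = 0.46 kcal/mol.
Chair II (ethynyl equatorial, fluoro axial, vinyl axial): E = 1.89 kcal/mol.
ΔE = 1.89 − 0.46 = 1.43 kcal/mol; chair I is more stable.

1.43 kcal/mol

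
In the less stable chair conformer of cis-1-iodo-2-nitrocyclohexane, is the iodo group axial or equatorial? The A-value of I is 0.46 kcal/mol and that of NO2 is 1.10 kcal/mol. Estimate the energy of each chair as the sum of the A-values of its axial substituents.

equatorial

C1 and C2 have opposite parity, so for the cis isomer the two substituents are one axial and one equatorial in each chair.
Chair I (iodo axial, nitro equatorial): E = 0.46 kcal/mol.
Chair II (iodo equatorial, nitro axial): E = 1.10 kcal/mol.
Chair II is the less stable (higher-energy) conformer, and in that chair the iodo group is equatorial.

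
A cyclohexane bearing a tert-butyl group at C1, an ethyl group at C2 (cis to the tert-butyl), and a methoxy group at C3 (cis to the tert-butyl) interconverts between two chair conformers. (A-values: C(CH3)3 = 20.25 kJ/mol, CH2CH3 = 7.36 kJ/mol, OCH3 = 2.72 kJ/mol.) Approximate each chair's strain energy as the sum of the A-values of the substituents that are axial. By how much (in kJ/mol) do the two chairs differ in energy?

Chair I (tert-butyl axial, ethyl equatorial, methoxy axial): E = 22.97 kJ/mol.
Chair II (tert-butyl equatorial, ethyl axial, methoxy equatorial): E = 7.36 kJ/mol.
ΔE = 22.97 − 7.36 = 15.61 kJ/mol; chair II is more stable.

15.61 kJ/mol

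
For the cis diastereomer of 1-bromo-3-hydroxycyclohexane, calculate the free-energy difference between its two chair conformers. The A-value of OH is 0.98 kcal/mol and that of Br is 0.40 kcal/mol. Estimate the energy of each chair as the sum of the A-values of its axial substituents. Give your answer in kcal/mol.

C1 and C3 have the same parity, so for the cis isomer the two substituents are e,e in one chair and a,a in the other.
Chair I (hydroxyl axial, bromo axial): E = 1.38 kcal/mol.
Chair II (hydroxyl equatorial, bromo equatorial): E = 0.00 kcal/mol.
ΔE = 1.38 − 0.00 = 1.38 kcal/mol; chair II is more stable.

1.38 kcal/mol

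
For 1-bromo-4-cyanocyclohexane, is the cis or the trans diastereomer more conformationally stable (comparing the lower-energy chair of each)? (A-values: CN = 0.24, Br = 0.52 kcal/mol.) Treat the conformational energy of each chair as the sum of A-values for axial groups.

trans

At 1,4 positions (parity opposite): cis → (a,e or e,a); trans → (e,e or a,a).
Best chair for cis: E = 0.24 kcal/mol; best chair for trans: E = 0.00 kcal/mol.
The trans isomer is lower by 0.24 kcal/mol.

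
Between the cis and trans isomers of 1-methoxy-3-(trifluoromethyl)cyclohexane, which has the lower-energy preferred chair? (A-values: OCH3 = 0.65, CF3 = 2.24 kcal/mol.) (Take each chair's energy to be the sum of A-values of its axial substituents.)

cis

At 1,3 positions (parity same): cis → (e,e or a,a); trans → (a,e or e,a).
Best chair for cis: E = 0.00 kcal/mol; best chair for trans: E = 0.65 kcal/mol.
The cis isomer is lower by 0.65 kcal/mol.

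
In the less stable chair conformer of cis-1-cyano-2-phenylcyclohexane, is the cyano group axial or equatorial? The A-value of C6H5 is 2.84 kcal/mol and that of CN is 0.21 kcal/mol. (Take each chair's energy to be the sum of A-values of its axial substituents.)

equatorial

C1 and C2 have opposite parity, so for the cis isomer the two substituents are one axial and one equatorial in each chair.
Chair I (phenyl axial, cyano equatorial): E = 2.84 kcal/mol.
Chair II (phenyl equatorial, cyano axial): E = 0.21 kcal/mol.
Chair I is the less stable (higher-energy) conformer, and in that chair the cyano group is equatorial.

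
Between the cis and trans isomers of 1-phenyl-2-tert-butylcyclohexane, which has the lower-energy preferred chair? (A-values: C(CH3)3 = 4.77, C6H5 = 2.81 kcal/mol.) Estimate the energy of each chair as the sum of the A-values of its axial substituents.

trans

At 1,2 positions (parity opposite): cis → (a,e or e,a); trans → (e,e or a,a).
Best chair for cis: E = 2.81 kcal/mol; best chair for trans: E = 0.00 kcal/mol.
The trans isomer is lower by 2.81 kcal/mol.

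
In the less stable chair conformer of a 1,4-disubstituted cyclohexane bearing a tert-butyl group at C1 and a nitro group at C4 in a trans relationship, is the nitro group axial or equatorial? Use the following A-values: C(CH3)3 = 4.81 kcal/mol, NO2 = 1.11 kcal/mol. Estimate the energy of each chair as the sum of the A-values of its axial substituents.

axial

C1 and C4 have opposite parity, so for the trans isomer the two substituents are e,e in one chair and a,a in the other.
Chair I (tert-butyl axial, nitro axial): E = 5.92 kcal/mol.
Chair II (tert-butyl equatorial, nitro equatorial): E = 0.00 kcal/mol.
Chair I is the less stable (higher-energy) conformer, and in that chair the nitro group is axial.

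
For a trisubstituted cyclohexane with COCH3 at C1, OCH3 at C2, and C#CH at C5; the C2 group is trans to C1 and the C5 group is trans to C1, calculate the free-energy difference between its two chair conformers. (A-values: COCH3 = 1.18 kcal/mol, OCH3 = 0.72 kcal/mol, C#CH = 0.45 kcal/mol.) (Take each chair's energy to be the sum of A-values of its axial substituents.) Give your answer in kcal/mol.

1.45 kcal/mol

Chair I (acetyl axial, methoxy axial, ethynyl equatorial): E = 1.90 kcal/mol.
Chair II (acetyl equatorial, methoxy equatorial, ethynyl axial): E = 0.45 kcal/mol.
ΔE = 1.90 − 0.45 = 1.45 kcal/mol; chair II is more stable.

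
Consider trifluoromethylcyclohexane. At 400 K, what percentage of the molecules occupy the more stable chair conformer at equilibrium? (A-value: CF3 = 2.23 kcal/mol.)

One chair has the trifluoromethyl group axial (E = 2.23 kcal/mol) and the other has it equatorial (E = 0).
ΔG = 2.23 kcal/mol between the two chairs.
K = exp(ΔG/RT) with R = 1.987×10⁻³ kcal mol⁻¹ K⁻¹ and T = 400 K gives K ≈ 16.5.
Fraction in the lower-energy chair = K/(K+1) = 94.3%.

94.3%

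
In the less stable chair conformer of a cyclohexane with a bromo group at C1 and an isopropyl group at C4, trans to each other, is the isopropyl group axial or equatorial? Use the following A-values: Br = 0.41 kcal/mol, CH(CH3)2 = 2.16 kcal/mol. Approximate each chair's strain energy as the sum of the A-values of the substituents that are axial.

axial

C1 and C4 have opposite parity, so for the trans isomer the two substituents are e,e in one chair and a,a in the other.
Chair I (bromo axial, isopropyl axial): E = 2.57 kcal/mol.
Chair II (bromo equatorial, isopropyl equatorial): E = 0.00 kcal/mol.
Chair I is the less stable (higher-energy) conformer, and in that chair the isopropyl group is axial.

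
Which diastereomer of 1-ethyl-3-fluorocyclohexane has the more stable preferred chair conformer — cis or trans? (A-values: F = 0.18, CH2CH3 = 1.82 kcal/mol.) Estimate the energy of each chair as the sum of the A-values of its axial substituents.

cis

At 1,3 positions (parity same): cis → (e,e or a,a); trans → (a,e or e,a).
Best chair for cis: E = 0.00 kcal/mol; best chair for trans: E = 0.18 kcal/mol.
The cis isomer is lower by 0.18 kcal/mol.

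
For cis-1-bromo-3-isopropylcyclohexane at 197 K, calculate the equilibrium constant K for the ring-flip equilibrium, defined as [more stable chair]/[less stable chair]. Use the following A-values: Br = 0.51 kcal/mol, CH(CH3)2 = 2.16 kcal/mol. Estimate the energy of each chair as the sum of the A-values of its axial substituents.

K ≈ 917

C1 and C3 have the same parity, so for the cis isomer the two substituents are e,e in one chair and a,a in the other.
Chair I (bromo axial, isopropyl axial): E = 2.67 kcal/mol; chair II (bromo equatorial, isopropyl equatorial): E = 0.00 kcal/mol.
ΔG = 2.67 kcal/mol between the two chairs.
K = exp(ΔG/RT) with R = 1.987×10⁻³ kcal mol⁻¹ K⁻¹ and T = 197 K gives K ≈ 917.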